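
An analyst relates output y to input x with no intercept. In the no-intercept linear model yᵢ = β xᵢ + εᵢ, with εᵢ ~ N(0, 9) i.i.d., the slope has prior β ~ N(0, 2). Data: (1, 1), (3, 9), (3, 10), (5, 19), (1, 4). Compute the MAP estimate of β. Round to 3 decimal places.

log p(β | y) = −Σ(yᵢ − βxᵢ)²/(2·9) − β²/(2·2) + const.
Setting the derivative to zero: Σxᵢ(yᵢ − βxᵢ)/9 − β/2 = 0, so β = Σxᵢyᵢ / (Σxᵢ² + σ²/τ²).
Σxᵢyᵢ = 1·1 + 3·9 + 3·10 + 5·19 + 1·4 = 157; Σxᵢ² = 45; σ²/τ² = 4.5.
β̂_MAP = 157 / (45 + 4.5) = 157/49.5 ≈ 3.172.

β̂_MAP = 3.172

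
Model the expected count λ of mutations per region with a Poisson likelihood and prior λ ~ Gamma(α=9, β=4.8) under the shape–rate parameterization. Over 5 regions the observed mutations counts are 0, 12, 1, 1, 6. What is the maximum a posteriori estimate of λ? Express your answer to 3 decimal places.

Σxᵢ = 0+12+1+1+6 = 20, with n = 5.
Posterior ∝ λ^8e^(−4.8λ) · λ^20e^(−5λ) = λ^28e^(−9.8λ), i.e. Gamma(shape=29, rate=9.8).
The mode of a Gamma(a, b) with a ≥ 1 (shape–rate) is (a−1)/b = 28/9.8 ≈ 2.857.

λ̂_MAP = 2.857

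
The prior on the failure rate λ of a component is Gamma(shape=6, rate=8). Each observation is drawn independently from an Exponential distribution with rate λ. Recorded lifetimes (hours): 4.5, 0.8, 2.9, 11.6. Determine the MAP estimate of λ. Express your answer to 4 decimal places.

The Exponential(rate=λ) likelihood is ∝ λ^n e^(−λΣtᵢ). Here n = 4 and Σtᵢ = 4.5 + 0.8 + 2.9 + 11.6 = 19.8.
Posterior ∝ λ^5e^(−8λ) · λ^4e^(−19.8λ) = λ^9e^(−27.8λ), i.e. Gamma(10, 27.8).
Mode = (a−1)/b = 9/27.8 ≈ 0.3237.

λ̂_MAP = 0.3237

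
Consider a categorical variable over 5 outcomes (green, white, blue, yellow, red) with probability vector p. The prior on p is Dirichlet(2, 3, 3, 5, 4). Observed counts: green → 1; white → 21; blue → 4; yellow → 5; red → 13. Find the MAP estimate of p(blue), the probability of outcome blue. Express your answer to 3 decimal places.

The posterior is Dirichlet(αᵢ + nᵢ) = Dirichlet(3, 24, 7, 10, 17).
For a Dirichlet(a₁,…,a_K) with all aᵢ > 1, the mode has j-th component (aⱼ − 1)/(Σaᵢ − K).
Here Σaᵢ = 61 and K = 5, so p(blue) = (7 − 1)/(61 − 5) = 6/56 ≈ 0.107.

MAP estimate of p(blue) = 0.107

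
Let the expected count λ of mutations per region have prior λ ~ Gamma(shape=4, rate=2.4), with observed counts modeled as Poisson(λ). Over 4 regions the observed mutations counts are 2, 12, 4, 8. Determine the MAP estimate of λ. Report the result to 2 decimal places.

λ̂_MAP = 4.53

Σxᵢ = 2+12+4+8 = 26, with n = 4.
Posterior ∝ λ^3e^(−2.4λ) · λ^26e^(−4λ) = λ^29e^(−6.4λ), i.e. Gamma(shape=30, rate=6.4).
The mode of a Gamma(a, b) with a ≥ 1 (shape–rate) is (a−1)/b = 29/6.4 ≈ 4.53.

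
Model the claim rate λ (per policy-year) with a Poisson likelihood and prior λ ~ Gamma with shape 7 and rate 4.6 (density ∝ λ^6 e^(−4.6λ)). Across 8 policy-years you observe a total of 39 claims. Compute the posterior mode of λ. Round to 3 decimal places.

Σxᵢ = 39, n = 8.
Posterior ∝ λ^6e^(−4.6λ) · λ^39e^(−8λ) = λ^45e^(−12.6λ), i.e. Gamma(shape=46, rate=12.6).
The mode of a Gamma(a, b) with a ≥ 1 (shape–rate) is (a−1)/b = 45/12.6 ≈ 3.571.

λ̂_MAP = 3.571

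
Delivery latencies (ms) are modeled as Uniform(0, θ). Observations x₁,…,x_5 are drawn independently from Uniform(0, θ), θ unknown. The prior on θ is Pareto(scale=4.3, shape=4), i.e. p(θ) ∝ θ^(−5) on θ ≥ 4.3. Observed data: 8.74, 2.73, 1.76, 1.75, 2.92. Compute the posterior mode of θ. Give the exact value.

The Uniform(0, θ) likelihood is θ^(−n) for θ ≥ max(xᵢ), zero otherwise. Here max(xᵢ) = 8.74.
Posterior ∝ θ^(−5) · θ^(−5) = θ^(−10) on θ ≥ max(4.3, 8.74) = 8.74.
This density is strictly decreasing in θ, so the posterior mode lies at the lower boundary of the support.

θ̂_MAP = 8.74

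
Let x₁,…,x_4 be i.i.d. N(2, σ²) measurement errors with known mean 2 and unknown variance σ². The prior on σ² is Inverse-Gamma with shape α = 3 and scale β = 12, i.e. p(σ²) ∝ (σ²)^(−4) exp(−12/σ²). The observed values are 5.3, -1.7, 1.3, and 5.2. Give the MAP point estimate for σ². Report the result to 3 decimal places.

σ̂²_MAP = 4.943

Sum of squared deviations about the known mean: SS = (5.3−2)² + (-1.7−2)² + (1.3−2)² + (5.2−2)² = 35.31.
The Normal likelihood contributes (σ²)^(−n/2) exp(−SS/(2σ²)), so the posterior is Inverse-Gamma(α + n/2, β + SS/2) = Inverse-Gamma(5, 29.655).
The mode of Inverse-Gamma(a, b) is b/(a+1) = 29.655/6 ≈ 4.943.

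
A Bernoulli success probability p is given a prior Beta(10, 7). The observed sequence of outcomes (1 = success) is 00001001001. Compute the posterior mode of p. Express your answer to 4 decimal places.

p̂_MAP = 0.4615

Prior: Beta(10, 7).
Data: 3 successes in 11 trials (from the sequence). The binomial likelihood contributes p^3(1−p)^8, so the posterior is Beta(10+3, 7+8) = Beta(13, 15).
For Beta(a, b) with a, b > 1 the mode is (a−1)/(a+b−2) = 12/26 ≈ 0.4615.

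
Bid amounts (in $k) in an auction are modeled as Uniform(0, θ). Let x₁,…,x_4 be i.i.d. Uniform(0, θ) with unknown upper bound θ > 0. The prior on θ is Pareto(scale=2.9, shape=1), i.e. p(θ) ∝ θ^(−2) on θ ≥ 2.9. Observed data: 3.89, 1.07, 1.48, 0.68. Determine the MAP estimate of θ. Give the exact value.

The Uniform(0, θ) likelihood is θ^(−n) for θ ≥ max(xᵢ), zero otherwise. Here max(xᵢ) = 3.89.
Posterior ∝ θ^(−2) · θ^(−4) = θ^(−6) on θ ≥ max(2.9, 3.89) = 3.89.
This density is strictly decreasing in θ, so the posterior mode lies at the lower boundary of the support.

θ̂_MAP = 3.89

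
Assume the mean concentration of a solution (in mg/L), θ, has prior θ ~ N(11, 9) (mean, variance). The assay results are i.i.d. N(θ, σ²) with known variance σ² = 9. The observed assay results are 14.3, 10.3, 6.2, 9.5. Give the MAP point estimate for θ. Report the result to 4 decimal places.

n = 4; x̄ = (14.3 + 10.3 + 6.2 + 9.5)/4 = 40.3/4 = 10.075.
For a Normal prior and Normal likelihood with known variance, the posterior is Normal; its mode equals its mean, the precision-weighted average.
Prior precision 1/σ₀² = 1/9; data precision n/σ² = 4/9.
θ̂ = ((1/9)·11 + (4/9)·10.075) / (1/9 + 4/9) = 5.7/(5/9) = 10.2600.

θ̂_MAP = 10.2600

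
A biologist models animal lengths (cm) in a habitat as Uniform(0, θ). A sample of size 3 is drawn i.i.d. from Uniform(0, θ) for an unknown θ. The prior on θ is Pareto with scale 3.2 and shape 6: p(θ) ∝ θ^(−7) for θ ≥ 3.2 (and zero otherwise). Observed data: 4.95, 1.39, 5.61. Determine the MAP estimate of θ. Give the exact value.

θ̂_MAP = 5.61

The Uniform(0, θ) likelihood is θ^(−n) for θ ≥ max(xᵢ), zero otherwise. Here max(xᵢ) = 5.61.
Posterior ∝ θ^(−7) · θ^(−3) = θ^(−10) on θ ≥ max(3.2, 5.61) = 5.61.
This density is strictly decreasing in θ, so the posterior mode lies at the lower boundary of the support.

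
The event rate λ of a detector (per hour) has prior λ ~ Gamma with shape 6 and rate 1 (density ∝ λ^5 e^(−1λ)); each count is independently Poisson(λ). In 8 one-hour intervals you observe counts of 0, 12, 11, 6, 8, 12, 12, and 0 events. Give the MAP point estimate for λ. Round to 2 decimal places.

λ̂_MAP = 7.33

Σxᵢ = 0+12+11+6+8+12+12+0 = 61, with n = 8.
Posterior ∝ λ^5e^(−1λ) · λ^61e^(−8λ) = λ^66e^(−9λ), i.e. Gamma(shape=67, rate=9).
The mode of a Gamma(a, b) with a ≥ 1 (shape–rate) is (a−1)/b = 66/9 ≈ 7.33.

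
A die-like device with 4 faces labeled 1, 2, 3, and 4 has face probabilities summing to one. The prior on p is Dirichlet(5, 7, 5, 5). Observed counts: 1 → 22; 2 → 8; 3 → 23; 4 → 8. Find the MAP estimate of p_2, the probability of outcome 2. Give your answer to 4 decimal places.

The posterior is Dirichlet(αᵢ + nᵢ) = Dirichlet(27, 15, 28, 13).
For a Dirichlet(a₁,…,a_K) with all aᵢ > 1, the mode has j-th component (aⱼ − 1)/(Σaᵢ − K).
Here Σaᵢ = 83 and K = 4, so p_2 = (15 − 1)/(83 − 4) = 14/79 ≈ 0.1772.

MAP estimate: 0.1772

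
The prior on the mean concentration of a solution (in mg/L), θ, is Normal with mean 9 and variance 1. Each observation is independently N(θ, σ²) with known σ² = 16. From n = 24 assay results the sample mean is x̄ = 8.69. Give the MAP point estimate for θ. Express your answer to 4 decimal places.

θ̂_MAP = 8.8140

n = 24, x̄ = 8.69.
For a Normal prior and Normal likelihood with known variance, the posterior is Normal; its mode equals its mean, the precision-weighted average.
Prior precision 1/σ₀² = 1/1 = 1; data precision n/σ² = 24/16 = 1.5.
θ̂ = (1·9 + 1.5·8.69) / (1 + 1.5) = 22.035/2.5 = 8.8140.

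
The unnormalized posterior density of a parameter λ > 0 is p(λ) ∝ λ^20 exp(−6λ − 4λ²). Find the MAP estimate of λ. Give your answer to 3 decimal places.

λ̂_MAP = 1.250

ℓ'(λ) = 20/λ − 6 − 8λ. Setting this to zero and multiplying by λ: 8λ² + 6λ − 20 = 0.
λ = (−6 + √(6² + 4·8·20)) / (2·8) = (−6 + √676) / 16 = (−6 + 26)/16 = 5/4.
ℓ''(λ) = −20/λ² − 8 < 0, confirming a maximum.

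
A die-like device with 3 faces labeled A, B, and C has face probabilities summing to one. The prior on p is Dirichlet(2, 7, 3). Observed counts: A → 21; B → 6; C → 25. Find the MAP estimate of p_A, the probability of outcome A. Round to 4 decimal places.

MAP estimate of p_A = 0.3607

The posterior is Dirichlet(αᵢ + nᵢ) = Dirichlet(23, 13, 28).
For a Dirichlet(a₁,…,a_K) with all aᵢ > 1, the mode has j-th component (aⱼ − 1)/(Σaᵢ − K).
Here Σaᵢ = 64 and K = 3, so p_A = (23 − 1)/(64 − 3) = 22/61 ≈ 0.3607.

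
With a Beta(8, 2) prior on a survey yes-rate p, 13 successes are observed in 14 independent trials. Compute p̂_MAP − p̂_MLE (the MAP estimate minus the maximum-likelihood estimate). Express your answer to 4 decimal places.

MAP − MLE = -0.0195

Posterior is Beta(21, 3); MAP = (21−1)/(24−2) = 20/22 ≈ 0.90909.
MLE ignores the prior: p̂_MLE = k/n = 13/14 ≈ 0.92857.
Difference = 20/22 − 13/14 = -3/154 ≈ -0.0195.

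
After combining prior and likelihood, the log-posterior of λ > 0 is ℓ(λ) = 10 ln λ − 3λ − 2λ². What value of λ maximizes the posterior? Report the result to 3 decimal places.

ℓ'(λ) = 10/λ − 3 − 4λ. Setting this to zero and multiplying by λ: 4λ² + 3λ − 10 = 0.
λ = (−3 + √(3² + 4·4·10)) / (2·4) = (−3 + √169) / 8 = (−3 + 13)/8 = 5/4.
ℓ''(λ) = −10/λ² − 4 < 0, confirming a maximum.

λ̂_MAP = 1.250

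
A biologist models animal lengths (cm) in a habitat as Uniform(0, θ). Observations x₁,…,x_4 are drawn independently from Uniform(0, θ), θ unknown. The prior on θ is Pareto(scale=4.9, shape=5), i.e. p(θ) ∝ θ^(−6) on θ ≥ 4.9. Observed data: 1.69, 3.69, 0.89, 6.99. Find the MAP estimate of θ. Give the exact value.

θ̂_MAP = 6.99

The Uniform(0, θ) likelihood is θ^(−n) for θ ≥ max(xᵢ), zero otherwise. Here max(xᵢ) = 6.99.
Posterior ∝ θ^(−6) · θ^(−4) = θ^(−10) on θ ≥ max(4.9, 6.99) = 6.99.
This density is strictly decreasing in θ, so the posterior mode lies at the lower boundary of the support.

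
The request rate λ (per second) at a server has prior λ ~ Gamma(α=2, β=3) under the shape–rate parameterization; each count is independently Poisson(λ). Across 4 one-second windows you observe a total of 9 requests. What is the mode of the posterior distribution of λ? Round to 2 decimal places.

λ̂_MAP = 1.43

Σxᵢ = 9, n = 4.
Posterior ∝ λe^(−3λ) · λ^9e^(−4λ) = λ^10e^(−7λ), i.e. Gamma(shape=11, rate=7).
The mode of a Gamma(a, b) with a ≥ 1 (shape–rate) is (a−1)/b = 10/7 ≈ 1.43.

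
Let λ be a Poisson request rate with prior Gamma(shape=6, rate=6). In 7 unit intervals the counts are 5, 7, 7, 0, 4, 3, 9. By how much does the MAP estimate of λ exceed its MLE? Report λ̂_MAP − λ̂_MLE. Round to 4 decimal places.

Σxᵢ = 35. Posterior is Gamma(41, 13); MAP = (41−1)/13 = 40/13 ≈ 3.07692.
MLE = x̄ = 35/7 ≈ 5.00000.
Difference = 40/13 − 35/7 = -25/13 ≈ -1.9231.

MAP − MLE = -1.9231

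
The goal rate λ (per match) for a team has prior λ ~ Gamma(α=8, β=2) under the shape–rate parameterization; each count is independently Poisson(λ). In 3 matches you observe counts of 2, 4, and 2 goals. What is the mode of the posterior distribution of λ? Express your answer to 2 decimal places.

λ̂_MAP = 3.00

Σxᵢ = 2+4+2 = 8, with n = 3.
Posterior ∝ λ^7e^(−2λ) · λ^8e^(−3λ) = λ^15e^(−5λ), i.e. Gamma(shape=16, rate=5).
The mode of a Gamma(a, b) with a ≥ 1 (shape–rate) is (a−1)/b = 15/5 ≈ 3.00.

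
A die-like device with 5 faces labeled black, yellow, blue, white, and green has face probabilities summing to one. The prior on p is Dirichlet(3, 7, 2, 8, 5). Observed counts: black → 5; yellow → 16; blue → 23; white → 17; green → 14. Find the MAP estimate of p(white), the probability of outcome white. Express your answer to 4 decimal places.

The posterior is Dirichlet(αᵢ + nᵢ) = Dirichlet(8, 23, 25, 25, 19).
For a Dirichlet(a₁,…,a_K) with all aᵢ > 1, the mode has j-th component (aⱼ − 1)/(Σaᵢ − K).
Here Σaᵢ = 100 and K = 5, so p(white) = (25 − 1)/(100 − 5) = 24/95 ≈ 0.2526.

MAP estimate of p(white) = 0.2526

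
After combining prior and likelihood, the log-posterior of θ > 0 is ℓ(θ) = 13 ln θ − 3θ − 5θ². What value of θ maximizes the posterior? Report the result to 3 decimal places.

ℓ'(θ) = 13/θ − 3 − 10θ. Setting this to zero and multiplying by θ: 10θ² + 3θ − 13 = 0.
θ = (−3 + √(3² + 4·10·13)) / (2·10) = (−3 + √529) / 20 = (−3 + 23)/20 = 1.
ℓ''(θ) = −13/θ² − 10 < 0, confirming a maximum.

θ̂_MAP = 1.000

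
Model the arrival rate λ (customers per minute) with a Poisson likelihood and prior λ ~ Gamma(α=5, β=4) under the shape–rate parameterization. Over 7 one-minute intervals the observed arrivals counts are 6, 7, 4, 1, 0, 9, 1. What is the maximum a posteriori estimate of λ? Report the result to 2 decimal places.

λ̂_MAP = 2.91

Σxᵢ = 6+7+4+1+0+9+1 = 28, with n = 7.
Posterior ∝ λ^4e^(−4λ) · λ^28e^(−7λ) = λ^32e^(−11λ), i.e. Gamma(shape=33, rate=11).
The mode of a Gamma(a, b) with a ≥ 1 (shape–rate) is (a−1)/b = 32/11 ≈ 2.91.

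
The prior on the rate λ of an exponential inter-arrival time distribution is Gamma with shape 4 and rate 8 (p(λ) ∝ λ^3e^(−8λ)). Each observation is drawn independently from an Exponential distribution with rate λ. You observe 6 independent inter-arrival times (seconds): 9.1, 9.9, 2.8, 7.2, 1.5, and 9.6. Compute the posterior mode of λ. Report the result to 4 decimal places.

λ̂_MAP = 0.1871

The Exponential(rate=λ) likelihood is ∝ λ^n e^(−λΣtᵢ). Here n = 6 and Σtᵢ = 9.1 + 9.9 + 2.8 + 7.2 + 1.5 + 9.6 = 40.1.
Posterior ∝ λ^3e^(−8λ) · λ^6e^(−40.1λ) = λ^9e^(−48.1λ), i.e. Gamma(10, 48.1).
Mode = (a−1)/b = 9/48.1 ≈ 0.1871.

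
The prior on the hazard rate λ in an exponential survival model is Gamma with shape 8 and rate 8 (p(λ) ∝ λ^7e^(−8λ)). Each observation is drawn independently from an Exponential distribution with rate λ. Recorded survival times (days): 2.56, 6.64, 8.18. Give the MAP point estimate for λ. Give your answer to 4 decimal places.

λ̂_MAP = 0.3940

The Exponential(rate=λ) likelihood is ∝ λ^n e^(−λΣtᵢ). Here n = 3 and Σtᵢ = 2.56 + 6.64 + 8.18 = 17.38.
Posterior ∝ λ^7e^(−8λ) · λ^3e^(−17.38λ) = λ^10e^(−25.38λ), i.e. Gamma(11, 25.38).
Mode = (a−1)/b = 10/25.38 ≈ 0.3940.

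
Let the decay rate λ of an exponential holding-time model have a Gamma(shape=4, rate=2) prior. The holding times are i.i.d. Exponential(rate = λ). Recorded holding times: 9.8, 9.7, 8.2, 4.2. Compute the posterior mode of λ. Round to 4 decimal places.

The Exponential(rate=λ) likelihood is ∝ λ^n e^(−λΣtᵢ). Here n = 4 and Σtᵢ = 9.8 + 9.7 + 8.2 + 4.2 = 31.9.
Posterior ∝ λ^3e^(−2λ) · λ^4e^(−31.9λ) = λ^7e^(−33.9λ), i.e. Gamma(8, 33.9).
Mode = (a−1)/b = 7/33.9 ≈ 0.2065.

λ̂_MAP = 0.2065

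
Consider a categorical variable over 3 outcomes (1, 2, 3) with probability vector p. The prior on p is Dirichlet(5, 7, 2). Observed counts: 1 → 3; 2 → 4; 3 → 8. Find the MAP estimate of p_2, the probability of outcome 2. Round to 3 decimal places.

MAP estimate: 0.385

The posterior is Dirichlet(αᵢ + nᵢ) = Dirichlet(8, 11, 10).
For a Dirichlet(a₁,…,a_K) with all aᵢ > 1, the mode has j-th component (aⱼ − 1)/(Σaᵢ − K).
Here Σaᵢ = 29 and K = 3, so p_2 = (11 − 1)/(29 − 3) = 10/26 ≈ 0.385.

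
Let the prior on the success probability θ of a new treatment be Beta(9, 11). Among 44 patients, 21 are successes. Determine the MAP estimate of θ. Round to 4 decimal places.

Prior: Beta(9, 11).
Data: 21 successes in 44 trials. The binomial likelihood contributes θ^21(1−θ)^23, so the posterior is Beta(9+21, 11+23) = Beta(30, 34).
For Beta(a, b) with a, b > 1 the mode is (a−1)/(a+b−2) = 29/62 ≈ 0.4677.

θ̂_MAP = 0.4677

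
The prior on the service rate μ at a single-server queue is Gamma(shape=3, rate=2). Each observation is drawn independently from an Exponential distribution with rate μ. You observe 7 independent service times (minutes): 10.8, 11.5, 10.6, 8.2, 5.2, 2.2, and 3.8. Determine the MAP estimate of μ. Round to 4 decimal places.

μ̂_MAP = 0.1657

The Exponential(rate=μ) likelihood is ∝ μ^n e^(−μΣtᵢ). Here n = 7 and Σtᵢ = 10.8 + 11.5 + 10.6 + 8.2 + 5.2 + 2.2 + 3.8 = 52.3.
Posterior ∝ μ^2e^(−2μ) · μ^7e^(−52.3μ) = μ^9e^(−54.3μ), i.e. Gamma(10, 54.3).
Mode = (a−1)/b = 9/54.3 ≈ 0.1657.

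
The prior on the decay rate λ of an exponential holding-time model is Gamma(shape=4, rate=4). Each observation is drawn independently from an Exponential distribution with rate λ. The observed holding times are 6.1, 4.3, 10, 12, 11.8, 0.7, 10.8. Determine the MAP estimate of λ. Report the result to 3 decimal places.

λ̂_MAP = 0.168

The Exponential(rate=λ) likelihood is ∝ λ^n e^(−λΣtᵢ). Here n = 7 and Σtᵢ = 6.1 + 4.3 + 10 + 12 + 11.8 + 0.7 + 10.8 = 55.7.
Posterior ∝ λ^3e^(−4λ) · λ^7e^(−55.7λ) = λ^10e^(−59.7λ), i.e. Gamma(11, 59.7).
Mode = (a−1)/b = 10/59.7 ≈ 0.168.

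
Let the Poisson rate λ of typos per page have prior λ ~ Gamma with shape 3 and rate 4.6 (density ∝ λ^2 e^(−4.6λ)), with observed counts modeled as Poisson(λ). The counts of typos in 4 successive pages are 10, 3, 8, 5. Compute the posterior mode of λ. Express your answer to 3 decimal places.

λ̂_MAP = 3.256

Σxᵢ = 10+3+8+5 = 26, with n = 4.
Posterior ∝ λ^2e^(−4.6λ) · λ^26e^(−4λ) = λ^28e^(−8.6λ), i.e. Gamma(shape=29, rate=8.6).
The mode of a Gamma(a, b) with a ≥ 1 (shape–rate) is (a−1)/b = 28/8.6 ≈ 3.256.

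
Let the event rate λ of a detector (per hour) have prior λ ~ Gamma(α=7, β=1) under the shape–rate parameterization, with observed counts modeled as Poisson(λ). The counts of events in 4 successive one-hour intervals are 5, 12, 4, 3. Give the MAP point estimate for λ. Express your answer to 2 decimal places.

Σxᵢ = 5+12+4+3 = 24, with n = 4.
Posterior ∝ λ^6e^(−1λ) · λ^24e^(−4λ) = λ^30e^(−5λ), i.e. Gamma(shape=31, rate=5).
The mode of a Gamma(a, b) with a ≥ 1 (shape–rate) is (a−1)/b = 30/5 ≈ 6.00.

λ̂_MAP = 6.00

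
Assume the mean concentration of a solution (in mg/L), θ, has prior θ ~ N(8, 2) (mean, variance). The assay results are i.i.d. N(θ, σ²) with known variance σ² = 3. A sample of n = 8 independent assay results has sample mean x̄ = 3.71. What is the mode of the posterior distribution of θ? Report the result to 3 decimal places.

θ̂_MAP = 4.387

n = 8, x̄ = 3.71.
For a Normal prior and Normal likelihood with known variance, the posterior is Normal; its mode equals its mean, the precision-weighted average.
Prior precision 1/σ₀² = 1/2 = 0.5; data precision n/σ² = 8/3.
θ̂ = (0.5·8 + (8/3)·3.71) / (0.5 + 8/3) = (1042/75)/(19/6) = 2084/475 ≈ 4.387.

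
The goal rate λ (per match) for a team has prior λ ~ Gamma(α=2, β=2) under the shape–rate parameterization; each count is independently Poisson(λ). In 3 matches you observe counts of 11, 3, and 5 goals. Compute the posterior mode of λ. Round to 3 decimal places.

Σxᵢ = 11+3+5 = 19, with n = 3.
Posterior ∝ λe^(−2λ) · λ^19e^(−3λ) = λ^20e^(−5λ), i.e. Gamma(shape=21, rate=5).
The mode of a Gamma(a, b) with a ≥ 1 (shape–rate) is (a−1)/b = 20/5 ≈ 4.000.

λ̂_MAP = 4.000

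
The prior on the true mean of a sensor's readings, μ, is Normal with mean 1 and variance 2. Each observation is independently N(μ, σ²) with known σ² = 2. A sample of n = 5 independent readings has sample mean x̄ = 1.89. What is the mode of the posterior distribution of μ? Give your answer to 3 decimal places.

μ̂_MAP = 1.742

n = 5, x̄ = 1.89.
For a Normal prior and Normal likelihood with known variance, the posterior is Normal; its mode equals its mean, the precision-weighted average.
Prior precision 1/σ₀² = 1/2 = 0.5; data precision n/σ² = 5/2 = 2.5.
μ̂ = (0.5·1 + 2.5·1.89) / (0.5 + 2.5) = 5.225/3 = 209/120 ≈ 1.742.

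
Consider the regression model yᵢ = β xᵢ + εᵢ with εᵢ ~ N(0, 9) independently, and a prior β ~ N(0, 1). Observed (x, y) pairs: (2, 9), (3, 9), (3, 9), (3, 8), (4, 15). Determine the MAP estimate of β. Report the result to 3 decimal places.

log p(β | y) = −Σ(yᵢ − βxᵢ)²/(2·9) − β²/(2·1) + const.
Setting the derivative to zero: Σxᵢ(yᵢ − βxᵢ)/9 − β/1 = 0, so β = Σxᵢyᵢ / (Σxᵢ² + σ²/τ²).
Σxᵢyᵢ = 2·9 + 3·9 + 3·9 + 3·8 + 4·15 = 156; Σxᵢ² = 47; σ²/τ² = 9.
β̂_MAP = 156 / (47 + 9) = 156/56 ≈ 2.786.

β̂_MAP = 2.786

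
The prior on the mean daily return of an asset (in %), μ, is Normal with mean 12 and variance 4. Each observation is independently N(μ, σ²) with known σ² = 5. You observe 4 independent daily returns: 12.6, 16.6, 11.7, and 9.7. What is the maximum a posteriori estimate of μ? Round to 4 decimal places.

n = 4; x̄ = (12.6 + 16.6 + 11.7 + 9.7)/4 = 50.6/4 = 12.65.
For a Normal prior and Normal likelihood with known variance, the posterior is Normal; its mode equals its mean, the precision-weighted average.
Prior precision 1/σ₀² = 1/4 = 0.25; data precision n/σ² = 4/5 = 0.8.
μ̂ = (0.25·12 + 0.8·12.65) / (0.25 + 0.8) = 13.12/1.05 = 1312/105 ≈ 12.4952.

μ̂_MAP = 12.4952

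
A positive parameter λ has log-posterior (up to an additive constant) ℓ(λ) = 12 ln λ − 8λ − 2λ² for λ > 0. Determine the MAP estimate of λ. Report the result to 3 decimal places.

ℓ'(λ) = 12/λ − 8 − 4λ. Setting this to zero and multiplying by λ: 4λ² + 8λ − 12 = 0.
λ = (−8 + √(8² + 4·4·12)) / (2·4) = (−8 + √256) / 8 = (−8 + 16)/8 = 1.
ℓ''(λ) = −12/λ² − 4 < 0, confirming a maximum.

λ̂_MAP = 1.000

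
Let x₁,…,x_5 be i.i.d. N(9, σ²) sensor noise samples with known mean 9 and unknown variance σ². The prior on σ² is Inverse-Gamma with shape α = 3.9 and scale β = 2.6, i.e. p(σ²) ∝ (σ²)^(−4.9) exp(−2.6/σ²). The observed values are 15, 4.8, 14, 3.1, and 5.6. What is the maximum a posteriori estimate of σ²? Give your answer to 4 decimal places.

Sum of squared deviations about the known mean: SS = (15−9)² + (4.8−9)² + (14−9)² + (3.1−9)² + (5.6−9)² = 125.01.
The Normal likelihood contributes (σ²)^(−n/2) exp(−SS/(2σ²)), so the posterior is Inverse-Gamma(α + n/2, β + SS/2) = Inverse-Gamma(6.4, 65.105).
The mode of Inverse-Gamma(a, b) is b/(a+1) = 65.105/7.4 ≈ 8.7980.

σ̂²_MAP = 8.7980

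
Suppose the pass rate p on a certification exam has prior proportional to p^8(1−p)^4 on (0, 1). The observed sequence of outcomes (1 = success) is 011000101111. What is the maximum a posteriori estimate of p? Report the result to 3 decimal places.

The prior density ∝ p^8(1−p)^4 is the kernel of Beta(9, 5).
Data: 7 successes in 12 trials (from the sequence). The binomial likelihood contributes p^7(1−p)^5, so the posterior is Beta(9+7, 5+5) = Beta(16, 10).
For Beta(a, b) with a, b > 1 the mode is (a−1)/(a+b−2) = 15/24 ≈ 0.625.

p̂_MAP = 0.625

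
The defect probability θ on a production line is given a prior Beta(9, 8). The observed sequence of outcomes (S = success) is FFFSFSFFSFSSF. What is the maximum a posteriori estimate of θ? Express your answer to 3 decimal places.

Prior: Beta(9, 8).
Data: 5 successes in 13 trials (from the sequence). The binomial likelihood contributes θ^5(1−θ)^8, so the posterior is Beta(9+5, 8+8) = Beta(14, 16).
For Beta(a, b) with a, b > 1 the mode is (a−1)/(a+b−2) = 13/28 ≈ 0.464.

θ̂_MAP = 0.464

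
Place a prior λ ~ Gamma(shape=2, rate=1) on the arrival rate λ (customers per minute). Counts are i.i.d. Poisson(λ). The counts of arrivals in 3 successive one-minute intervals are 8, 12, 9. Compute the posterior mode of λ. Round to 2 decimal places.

Σxᵢ = 8+12+9 = 29, with n = 3.
Posterior ∝ λe^(−1λ) · λ^29e^(−3λ) = λ^30e^(−4λ), i.e. Gamma(shape=31, rate=4).
The mode of a Gamma(a, b) with a ≥ 1 (shape–rate) is (a−1)/b = 30/4 ≈ 7.50.

λ̂_MAP = 7.50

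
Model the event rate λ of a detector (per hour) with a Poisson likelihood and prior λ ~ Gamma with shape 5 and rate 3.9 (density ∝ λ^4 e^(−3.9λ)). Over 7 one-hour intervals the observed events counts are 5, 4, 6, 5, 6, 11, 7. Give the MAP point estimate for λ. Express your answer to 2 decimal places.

λ̂_MAP = 4.40

Σxᵢ = 5+4+6+5+6+11+7 = 44, with n = 7.
Posterior ∝ λ^4e^(−3.9λ) · λ^44e^(−7λ) = λ^48e^(−10.9λ), i.e. Gamma(shape=49, rate=10.9).
The mode of a Gamma(a, b) with a ≥ 1 (shape–rate) is (a−1)/b = 48/10.9 ≈ 4.40.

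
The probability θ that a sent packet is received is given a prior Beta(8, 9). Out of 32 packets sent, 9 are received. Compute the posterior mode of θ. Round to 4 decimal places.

θ̂_MAP = 0.3404

Prior: Beta(8, 9).
Data: 9 successes in 32 trials. The binomial likelihood contributes θ^9(1−θ)^23, so the posterior is Beta(8+9, 9+23) = Beta(17, 32).
For Beta(a, b) with a, b > 1 the mode is (a−1)/(a+b−2) = 16/47 ≈ 0.3404.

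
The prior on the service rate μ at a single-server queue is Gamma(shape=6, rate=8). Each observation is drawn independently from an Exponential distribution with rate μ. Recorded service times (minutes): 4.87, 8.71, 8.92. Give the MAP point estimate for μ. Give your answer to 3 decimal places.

μ̂_MAP = 0.262

The Exponential(rate=μ) likelihood is ∝ μ^n e^(−μΣtᵢ). Here n = 3 and Σtᵢ = 4.87 + 8.71 + 8.92 = 22.50.
Posterior ∝ μ^5e^(−8μ) · μ^3e^(−22.50μ) = μ^8e^(−30.50μ), i.e. Gamma(9, 30.50).
Mode = (a−1)/b = 8/30.50 ≈ 0.262.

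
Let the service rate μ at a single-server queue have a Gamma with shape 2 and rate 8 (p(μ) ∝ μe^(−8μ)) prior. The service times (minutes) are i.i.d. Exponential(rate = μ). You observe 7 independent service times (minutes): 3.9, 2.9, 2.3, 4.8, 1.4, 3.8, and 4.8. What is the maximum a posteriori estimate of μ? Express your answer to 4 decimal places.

μ̂_MAP = 0.2508

The Exponential(rate=μ) likelihood is ∝ μ^n e^(−μΣtᵢ). Here n = 7 and Σtᵢ = 3.9 + 2.9 + 2.3 + 4.8 + 1.4 + 3.8 + 4.8 = 23.9.
Posterior ∝ μe^(−8μ) · μ^7e^(−23.9μ) = μ^8e^(−31.9μ), i.e. Gamma(9, 31.9).
Mode = (a−1)/b = 8/31.9 ≈ 0.2508.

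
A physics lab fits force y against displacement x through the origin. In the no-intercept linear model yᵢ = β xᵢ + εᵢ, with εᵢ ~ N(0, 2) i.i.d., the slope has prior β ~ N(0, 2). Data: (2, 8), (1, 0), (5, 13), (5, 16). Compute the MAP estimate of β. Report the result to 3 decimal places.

β̂_MAP = 2.875

log p(β | y) = −Σ(yᵢ − βxᵢ)²/(2·2) − β²/(2·2) + const.
Setting the derivative to zero: Σxᵢ(yᵢ − βxᵢ)/2 − β/2 = 0, so β = Σxᵢyᵢ / (Σxᵢ² + σ²/τ²).
Σxᵢyᵢ = 2·8 + 1·0 + 5·13 + 5·16 = 161; Σxᵢ² = 55; σ²/τ² = 1.
β̂_MAP = 161 / (55 + 1) = 161/56 ≈ 2.875.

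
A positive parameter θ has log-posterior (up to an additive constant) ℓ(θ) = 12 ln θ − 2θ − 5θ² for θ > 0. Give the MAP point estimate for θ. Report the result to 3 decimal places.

ℓ'(θ) = 12/θ − 2 − 10θ. Setting this to zero and multiplying by θ: 10θ² + 2θ − 12 = 0.
θ = (−2 + √(2² + 4·10·12)) / (2·10) = (−2 + √484) / 20 = (−2 + 22)/20 = 1.
ℓ''(θ) = −12/θ² − 10 < 0, confirming a maximum.

θ̂_MAP = 1.000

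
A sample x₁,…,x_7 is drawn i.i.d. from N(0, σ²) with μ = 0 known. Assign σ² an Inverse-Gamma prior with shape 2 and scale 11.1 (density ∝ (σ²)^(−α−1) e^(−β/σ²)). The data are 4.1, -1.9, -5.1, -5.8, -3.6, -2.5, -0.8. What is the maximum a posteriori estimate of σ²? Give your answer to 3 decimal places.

Sum of squared deviations about the known mean: SS = (4.1−0)² + (-1.9−0)² + (-5.1−0)² + (-5.8−0)² + (-3.6−0)² + (-2.5−0)² + (-0.8−0)² = 99.92.
The Normal likelihood contributes (σ²)^(−n/2) exp(−SS/(2σ²)), so the posterior is Inverse-Gamma(α + n/2, β + SS/2) = Inverse-Gamma(5.5, 61.06).
The mode of Inverse-Gamma(a, b) is b/(a+1) = 61.06/6.5 ≈ 9.394.

σ̂²_MAP = 9.394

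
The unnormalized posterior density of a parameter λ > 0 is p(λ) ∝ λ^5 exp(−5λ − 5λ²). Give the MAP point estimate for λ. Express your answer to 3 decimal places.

ℓ'(λ) = 5/λ − 5 − 10λ. Setting this to zero and multiplying by λ: 10λ² + 5λ − 5 = 0.
λ = (−5 + √(5² + 4·10·5)) / (2·10) = (−5 + √225) / 20 = (−5 + 15)/20 = 1/2.
ℓ''(λ) = −5/λ² − 10 < 0, confirming a maximum.

λ̂_MAP = 0.500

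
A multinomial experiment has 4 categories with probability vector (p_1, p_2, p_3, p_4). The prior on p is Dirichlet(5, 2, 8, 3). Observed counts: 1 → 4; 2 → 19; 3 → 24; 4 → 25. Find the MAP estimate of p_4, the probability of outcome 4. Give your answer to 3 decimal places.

The posterior is Dirichlet(αᵢ + nᵢ) = Dirichlet(9, 21, 32, 28).
For a Dirichlet(a₁,…,a_K) with all aᵢ > 1, the mode has j-th component (aⱼ − 1)/(Σaᵢ − K).
Here Σaᵢ = 90 and K = 4, so p_4 = (28 − 1)/(90 − 4) = 27/86 ≈ 0.314.

MAP estimate: 0.314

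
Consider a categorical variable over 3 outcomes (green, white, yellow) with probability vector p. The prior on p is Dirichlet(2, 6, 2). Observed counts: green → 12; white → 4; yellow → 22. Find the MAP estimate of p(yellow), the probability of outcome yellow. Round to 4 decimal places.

MAP estimate of p(yellow) = 0.5111

The posterior is Dirichlet(αᵢ + nᵢ) = Dirichlet(14, 10, 24).
For a Dirichlet(a₁,…,a_K) with all aᵢ > 1, the mode has j-th component (aⱼ − 1)/(Σaᵢ − K).
Here Σaᵢ = 48 and K = 3, so p(yellow) = (24 − 1)/(48 − 3) = 23/45 ≈ 0.5111.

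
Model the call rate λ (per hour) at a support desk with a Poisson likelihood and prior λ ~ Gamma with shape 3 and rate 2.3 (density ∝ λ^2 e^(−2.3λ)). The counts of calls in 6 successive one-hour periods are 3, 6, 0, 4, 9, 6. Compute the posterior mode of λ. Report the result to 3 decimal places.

Σxᵢ = 3+6+0+4+9+6 = 28, with n = 6.
Posterior ∝ λ^2e^(−2.3λ) · λ^28e^(−6λ) = λ^30e^(−8.3λ), i.e. Gamma(shape=31, rate=8.3).
The mode of a Gamma(a, b) with a ≥ 1 (shape–rate) is (a−1)/b = 30/8.3 ≈ 3.614.

λ̂_MAP = 3.614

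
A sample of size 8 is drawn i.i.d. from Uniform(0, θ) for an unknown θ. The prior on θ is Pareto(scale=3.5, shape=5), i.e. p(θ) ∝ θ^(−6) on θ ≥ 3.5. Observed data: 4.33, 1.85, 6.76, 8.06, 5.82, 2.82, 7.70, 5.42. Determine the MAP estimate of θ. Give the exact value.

The Uniform(0, θ) likelihood is θ^(−n) for θ ≥ max(xᵢ), zero otherwise. Here max(xᵢ) = 8.06.
Posterior ∝ θ^(−6) · θ^(−8) = θ^(−14) on θ ≥ max(3.5, 8.06) = 8.06.
This density is strictly decreasing in θ, so the posterior mode lies at the lower boundary of the support.

θ̂_MAP = 8.06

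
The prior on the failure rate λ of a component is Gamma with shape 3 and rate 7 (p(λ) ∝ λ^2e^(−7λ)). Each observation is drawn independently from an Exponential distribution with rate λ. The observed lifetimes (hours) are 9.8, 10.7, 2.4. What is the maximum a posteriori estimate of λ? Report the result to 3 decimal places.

λ̂_MAP = 0.167

The Exponential(rate=λ) likelihood is ∝ λ^n e^(−λΣtᵢ). Here n = 3 and Σtᵢ = 9.8 + 10.7 + 2.4 = 22.9.
Posterior ∝ λ^2e^(−7λ) · λ^3e^(−22.9λ) = λ^5e^(−29.9λ), i.e. Gamma(6, 29.9).
Mode = (a−1)/b = 5/29.9 ≈ 0.167.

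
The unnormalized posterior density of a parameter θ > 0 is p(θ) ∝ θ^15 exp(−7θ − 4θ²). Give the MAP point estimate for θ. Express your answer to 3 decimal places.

θ̂_MAP = 1.000

ℓ'(θ) = 15/θ − 7 − 8θ. Setting this to zero and multiplying by θ: 8θ² + 7θ − 15 = 0.
θ = (−7 + √(7² + 4·8·15)) / (2·8) = (−7 + √529) / 16 = (−7 + 23)/16 = 1.
ℓ''(θ) = −15/θ² − 8 < 0, confirming a maximum.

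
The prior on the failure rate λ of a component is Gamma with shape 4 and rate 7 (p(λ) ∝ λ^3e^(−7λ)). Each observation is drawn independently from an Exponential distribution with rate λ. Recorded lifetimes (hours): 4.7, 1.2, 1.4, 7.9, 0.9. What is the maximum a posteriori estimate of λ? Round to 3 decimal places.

The Exponential(rate=λ) likelihood is ∝ λ^n e^(−λΣtᵢ). Here n = 5 and Σtᵢ = 4.7 + 1.2 + 1.4 + 7.9 + 0.9 = 16.1.
Posterior ∝ λ^3e^(−7λ) · λ^5e^(−16.1λ) = λ^8e^(−23.1λ), i.e. Gamma(9, 23.1).
Mode = (a−1)/b = 8/23.1 ≈ 0.346.

λ̂_MAP = 0.346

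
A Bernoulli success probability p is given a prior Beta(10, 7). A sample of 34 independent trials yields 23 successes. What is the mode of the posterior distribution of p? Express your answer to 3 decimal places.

p̂_MAP = 0.653

Prior: Beta(10, 7).
Data: 23 successes in 34 trials. The binomial likelihood contributes p^23(1−p)^11, so the posterior is Beta(10+23, 7+11) = Beta(33, 18).
For Beta(a, b) with a, b > 1 the mode is (a−1)/(a+b−2) = 32/49 ≈ 0.653.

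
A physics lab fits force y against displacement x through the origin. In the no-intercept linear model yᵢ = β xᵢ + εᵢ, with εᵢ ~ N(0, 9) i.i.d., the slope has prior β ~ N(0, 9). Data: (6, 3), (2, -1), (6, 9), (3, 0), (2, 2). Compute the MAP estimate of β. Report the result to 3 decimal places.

β̂_MAP = 0.822

log p(β | y) = −Σ(yᵢ − βxᵢ)²/(2·9) − β²/(2·9) + const.
Setting the derivative to zero: Σxᵢ(yᵢ − βxᵢ)/9 − β/9 = 0, so β = Σxᵢyᵢ / (Σxᵢ² + σ²/τ²).
Σxᵢyᵢ = 6·3 + 2·(-1) + 6·9 + 3·0 + 2·2 = 74; Σxᵢ² = 89; σ²/τ² = 1.
β̂_MAP = 74 / (89 + 1) = 74/90 ≈ 0.822.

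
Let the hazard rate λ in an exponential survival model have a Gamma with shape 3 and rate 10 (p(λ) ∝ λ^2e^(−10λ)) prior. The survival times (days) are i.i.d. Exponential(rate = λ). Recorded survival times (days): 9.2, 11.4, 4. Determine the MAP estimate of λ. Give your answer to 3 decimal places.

The Exponential(rate=λ) likelihood is ∝ λ^n e^(−λΣtᵢ). Here n = 3 and Σtᵢ = 9.2 + 11.4 + 4 = 24.6.
Posterior ∝ λ^2e^(−10λ) · λ^3e^(−24.6λ) = λ^5e^(−34.6λ), i.e. Gamma(6, 34.6).
Mode = (a−1)/b = 5/34.6 ≈ 0.145.

λ̂_MAP = 0.145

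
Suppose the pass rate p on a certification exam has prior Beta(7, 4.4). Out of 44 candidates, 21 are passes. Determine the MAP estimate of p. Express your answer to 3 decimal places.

p̂_MAP = 0.506

Prior: Beta(7, 4.4).
Data: 21 successes in 44 trials. The binomial likelihood contributes p^21(1−p)^23, so the posterior is Beta(7+21, 4.4+23) = Beta(28, 27.4).
For Beta(a, b) with a, b > 1 the mode is (a−1)/(a+b−2) = 27/53.4 ≈ 0.506.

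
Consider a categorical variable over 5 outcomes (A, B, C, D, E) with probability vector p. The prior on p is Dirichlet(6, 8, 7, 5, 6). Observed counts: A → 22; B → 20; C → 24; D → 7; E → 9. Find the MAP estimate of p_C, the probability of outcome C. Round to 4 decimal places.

MAP estimate of p_C = 0.2752

The posterior is Dirichlet(αᵢ + nᵢ) = Dirichlet(28, 28, 31, 12, 15).
For a Dirichlet(a₁,…,a_K) with all aᵢ > 1, the mode has j-th component (aⱼ − 1)/(Σaᵢ − K).
Here Σaᵢ = 114 and K = 5, so p_C = (31 − 1)/(114 − 5) = 30/109 ≈ 0.2752.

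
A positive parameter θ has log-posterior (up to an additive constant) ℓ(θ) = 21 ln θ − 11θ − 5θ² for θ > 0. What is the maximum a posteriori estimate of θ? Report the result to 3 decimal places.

θ̂_MAP = 1.000

ℓ'(θ) = 21/θ − 11 − 10θ. Setting this to zero and multiplying by θ: 10θ² + 11θ − 21 = 0.
θ = (−11 + √(11² + 4·10·21)) / (2·10) = (−11 + √961) / 20 = (−11 + 31)/20 = 1.
ℓ''(θ) = −21/θ² − 10 < 0, confirming a maximum.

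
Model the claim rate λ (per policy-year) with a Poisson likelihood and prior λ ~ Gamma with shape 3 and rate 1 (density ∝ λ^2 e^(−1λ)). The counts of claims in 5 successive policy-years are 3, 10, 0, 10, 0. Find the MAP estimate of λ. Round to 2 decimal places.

λ̂_MAP = 4.17

Σxᵢ = 3+10+0+10+0 = 23, with n = 5.
Posterior ∝ λ^2e^(−1λ) · λ^23e^(−5λ) = λ^25e^(−6λ), i.e. Gamma(shape=26, rate=6).
The mode of a Gamma(a, b) with a ≥ 1 (shape–rate) is (a−1)/b = 25/6 ≈ 4.17.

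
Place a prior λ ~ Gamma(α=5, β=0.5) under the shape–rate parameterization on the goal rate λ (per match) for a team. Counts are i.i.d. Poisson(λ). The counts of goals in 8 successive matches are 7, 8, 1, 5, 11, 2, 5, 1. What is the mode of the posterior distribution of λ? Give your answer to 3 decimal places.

Σxᵢ = 7+8+1+5+11+2+5+1 = 40, with n = 8.
Posterior ∝ λ^4e^(−0.5λ) · λ^40e^(−8λ) = λ^44e^(−8.5λ), i.e. Gamma(shape=45, rate=8.5).
The mode of a Gamma(a, b) with a ≥ 1 (shape–rate) is (a−1)/b = 44/8.5 ≈ 5.176.

λ̂_MAP = 5.176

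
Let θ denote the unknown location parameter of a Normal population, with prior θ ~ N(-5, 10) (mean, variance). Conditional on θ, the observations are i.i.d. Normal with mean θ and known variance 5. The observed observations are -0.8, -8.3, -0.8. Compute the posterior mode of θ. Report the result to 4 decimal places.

θ̂_MAP = -3.5429

n = 3; x̄ = ((-0.8) + (-8.3) + (-0.8))/3 = -9.9/3 = -3.3.
For a Normal prior and Normal likelihood with known variance, the posterior is Normal; its mode equals its mean, the precision-weighted average.
Prior precision 1/σ₀² = 1/10 = 0.1; data precision n/σ² = 3/5 = 0.6.
θ̂ = (0.1·(-5) + 0.6·(-3.3)) / (0.1 + 0.6) = (-2.48)/0.7 = -124/35 ≈ -3.5429.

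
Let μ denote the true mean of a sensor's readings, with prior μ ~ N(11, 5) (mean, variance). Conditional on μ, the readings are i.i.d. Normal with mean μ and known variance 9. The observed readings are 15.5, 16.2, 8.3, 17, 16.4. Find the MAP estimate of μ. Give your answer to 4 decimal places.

n = 5; x̄ = (15.5 + 16.2 + 8.3 + 17 + 16.4)/5 = 73.4/5 = 14.68.
For a Normal prior and Normal likelihood with known variance, the posterior is Normal; its mode equals its mean, the precision-weighted average.
Prior precision 1/σ₀² = 1/5 = 0.2; data precision n/σ² = 5/9.
μ̂ = (0.2·11 + (5/9)·14.68) / (0.2 + 5/9) = (466/45)/(34/45) = 233/17 ≈ 13.7059.

μ̂_MAP = 13.7059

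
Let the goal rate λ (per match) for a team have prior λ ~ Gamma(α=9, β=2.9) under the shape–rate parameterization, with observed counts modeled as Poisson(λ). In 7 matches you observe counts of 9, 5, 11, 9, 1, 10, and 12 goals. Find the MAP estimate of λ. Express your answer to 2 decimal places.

Σxᵢ = 9+5+11+9+1+10+12 = 57, with n = 7.
Posterior ∝ λ^8e^(−2.9λ) · λ^57e^(−7λ) = λ^65e^(−9.9λ), i.e. Gamma(shape=66, rate=9.9).
The mode of a Gamma(a, b) with a ≥ 1 (shape–rate) is (a−1)/b = 65/9.9 ≈ 6.57.

λ̂_MAP = 6.57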